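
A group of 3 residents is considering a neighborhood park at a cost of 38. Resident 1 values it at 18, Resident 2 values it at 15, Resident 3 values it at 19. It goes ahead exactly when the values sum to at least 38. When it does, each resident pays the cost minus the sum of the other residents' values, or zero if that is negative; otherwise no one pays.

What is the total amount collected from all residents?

10

Total value 52 ≥ cost 38, so it is built.
Resident 1: others sum to 34; max(0, 38 - 34) = 4.
Resident 2: others sum to 37; max(0, 38 - 37) = 1.
Resident 3: others sum to 33; max(0, 38 - 33) = 5.
Total collected = 4 + 1 + 5 = 10.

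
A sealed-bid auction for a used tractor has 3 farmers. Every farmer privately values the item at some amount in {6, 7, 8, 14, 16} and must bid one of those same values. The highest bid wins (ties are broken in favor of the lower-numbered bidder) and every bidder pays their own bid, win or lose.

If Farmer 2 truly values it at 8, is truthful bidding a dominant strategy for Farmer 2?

No

Consider the case where Farmer 1 bids 6 and Farmer 3 bids 6.
Truthful bid 8: wins, pays 8, utility 8 - 8 = 0.
Bid 7 instead: wins, pays 7, utility 8 - 7 = 1.
Since 1 > 0, bidding 7 is strictly better here, so truthful bidding is not dominant.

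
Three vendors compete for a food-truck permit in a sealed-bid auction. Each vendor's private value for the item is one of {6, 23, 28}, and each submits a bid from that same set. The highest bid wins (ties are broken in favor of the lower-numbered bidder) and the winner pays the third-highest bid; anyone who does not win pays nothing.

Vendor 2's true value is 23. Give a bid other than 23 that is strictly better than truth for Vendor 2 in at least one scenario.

Suppose Vendor 1 bids 6 and Vendor 3 bids 28.
Bid 23: loses, pays 0, utility 0.
Bid 28: wins, pays 6, utility 23 - 6 = 17.
So bidding 28 beats truth here (17 > 0).

28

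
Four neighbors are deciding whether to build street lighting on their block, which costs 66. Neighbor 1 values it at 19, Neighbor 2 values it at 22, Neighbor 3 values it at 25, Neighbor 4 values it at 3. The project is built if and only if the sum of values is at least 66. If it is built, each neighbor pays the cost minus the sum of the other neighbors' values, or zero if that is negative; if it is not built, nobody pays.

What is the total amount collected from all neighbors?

57

Total value 69 ≥ cost 66, so it is built.
Neighbor 1: others sum to 50; max(0, 66 - 50) = 16.
Neighbor 2: others sum to 47; max(0, 66 - 47) = 19.
Neighbor 3: others sum to 44; max(0, 66 - 44) = 22.
Neighbor 4: others sum to 66; max(0, 66 - 66) = 0.
Total collected = 16 + 19 + 22 + 0 = 57.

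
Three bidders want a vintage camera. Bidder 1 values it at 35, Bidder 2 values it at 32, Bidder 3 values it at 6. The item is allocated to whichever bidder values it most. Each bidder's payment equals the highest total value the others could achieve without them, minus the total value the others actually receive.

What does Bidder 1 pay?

32

Bidder 1 has the highest value and receives the item.
Without Bidder 1, the item would go to the next-highest value, 32, so the others could achieve 32.
With Bidder 1 present and winning, the others receive nothing, so their total is 0.
Payment = 32 - 0 = 32.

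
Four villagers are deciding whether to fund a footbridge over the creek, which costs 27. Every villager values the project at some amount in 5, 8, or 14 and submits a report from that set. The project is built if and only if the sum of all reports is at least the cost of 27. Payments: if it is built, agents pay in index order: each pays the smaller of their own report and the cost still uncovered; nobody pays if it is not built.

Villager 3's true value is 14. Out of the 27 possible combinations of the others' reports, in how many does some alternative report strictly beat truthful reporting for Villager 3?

Others report (5, 5, 14): truth gives 0; report 5 gives 9 > 0. Violating.
Others report (5, 8, 8): truth gives 0; report 8 gives 6 > 0. Violating.
Others report (5, 8, 14): truth gives 0; report 5 gives 9 > 0. Violating.
Others report (5, 14, 5): truth gives 6; report 5 gives 9 > 6. Violating.
Others report (5, 5, 5): truth gives 0; no alternative beats it.
Others report (5, 5, 8): truth gives 0; no alternative beats it.
(Checking all 27 profiles: 14 have a profitable deviation, 13 do not.)

14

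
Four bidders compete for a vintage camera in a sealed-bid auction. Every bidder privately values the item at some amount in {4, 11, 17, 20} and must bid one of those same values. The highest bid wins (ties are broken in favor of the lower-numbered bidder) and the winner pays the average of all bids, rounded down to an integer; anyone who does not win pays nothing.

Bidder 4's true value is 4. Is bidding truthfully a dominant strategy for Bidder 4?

Yes

Check each profile of the others' bids and compare truth against every alternative bid.
Others bid (4, 4, 4): truth gives 0, best alternative gives -1.
Others bid (4, 4, 11): truth gives 0, best alternative gives 0.
Others bid (4, 4, 17): truth gives 0, best alternative gives 0.
Others bid (4, 4, 20): truth gives 0, best alternative gives 0.
Others bid (4, 11, 4): truth gives 0, best alternative gives 0.
Others bid (4, 11, 11): truth gives 0, best alternative gives 0.
(Remaining 58 profiles checked similarly; truth is weakly best in each.)
In every case the truthful bid is at least as good as any alternative, so it is a dominant strategy.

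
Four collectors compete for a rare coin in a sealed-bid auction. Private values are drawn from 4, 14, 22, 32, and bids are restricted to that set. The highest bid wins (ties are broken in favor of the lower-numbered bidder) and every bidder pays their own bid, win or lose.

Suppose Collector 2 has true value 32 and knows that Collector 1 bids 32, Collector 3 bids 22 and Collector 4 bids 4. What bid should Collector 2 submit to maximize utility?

Bid 4: loses but pays 4, utility -4.
Bid 14: loses but pays 14, utility -14.
Bid 22: loses but pays 22, utility -22.
Bid 32: loses but pays 32, utility -32.
The best choice is 4 with utility -4.

4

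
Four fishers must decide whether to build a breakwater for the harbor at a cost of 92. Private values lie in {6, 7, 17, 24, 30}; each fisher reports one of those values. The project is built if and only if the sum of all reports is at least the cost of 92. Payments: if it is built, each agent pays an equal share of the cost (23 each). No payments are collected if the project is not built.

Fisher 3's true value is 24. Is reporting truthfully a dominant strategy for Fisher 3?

No

Consider the case where Fisher 1 reports 6, Fisher 2 reports 30 and Fisher 4 reports 30.
Truthful report 24: project not built, utility 0.
Report 30 instead: project built, pays 23, utility 24 - 23 = 1.
Since 1 > 0, reporting 30 is strictly better here, so truthful reporting is not dominant.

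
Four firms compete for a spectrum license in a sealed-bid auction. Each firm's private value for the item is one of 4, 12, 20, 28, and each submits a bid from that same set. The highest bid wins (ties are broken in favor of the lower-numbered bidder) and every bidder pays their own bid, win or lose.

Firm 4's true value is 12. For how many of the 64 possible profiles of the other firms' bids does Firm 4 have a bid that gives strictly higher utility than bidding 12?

Others bid (4, 4, 12): truth gives -12; bid 4 gives -4 > -12. Violating.
Others bid (4, 4, 20): truth gives -12; bid 4 gives -4 > -12. Violating.
Others bid (4, 4, 28): truth gives -12; bid 4 gives -4 > -12. Violating.
Others bid (4, 12, 4): truth gives -12; bid 4 gives -4 > -12. Violating.
Others bid (4, 4, 4): truth gives 0; no alternative beats it.
(Checking all 64 profiles: 63 have a profitable deviation, 1 does not.)

63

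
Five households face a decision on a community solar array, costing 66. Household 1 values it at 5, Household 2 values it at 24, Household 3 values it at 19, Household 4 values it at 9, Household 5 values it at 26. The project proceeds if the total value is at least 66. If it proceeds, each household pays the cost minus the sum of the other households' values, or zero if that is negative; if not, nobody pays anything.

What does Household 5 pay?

Total value 83 ≥ cost 66, so the project is built.
The other households' values sum to 57.
Cost minus that sum is 66 - 57 = 9.

9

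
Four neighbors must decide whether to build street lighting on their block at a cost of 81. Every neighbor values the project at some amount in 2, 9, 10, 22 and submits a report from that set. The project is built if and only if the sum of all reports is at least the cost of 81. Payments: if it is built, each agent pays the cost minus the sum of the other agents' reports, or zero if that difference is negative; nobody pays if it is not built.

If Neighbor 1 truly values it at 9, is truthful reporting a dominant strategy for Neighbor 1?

Check each profile of the others' reports and compare truth against every alternative report.
Others report (2, 2, 2): truth gives 0, best alternative gives 0.
Others report (2, 2, 9): truth gives 0, best alternative gives 0.
Others report (2, 2, 10): truth gives 0, best alternative gives 0.
Others report (2, 2, 22): truth gives 0, best alternative gives 0.
Others report (2, 9, 2): truth gives 0, best alternative gives 0.
Others report (2, 9, 9): truth gives 0, best alternative gives 0.
(Remaining 58 profiles checked similarly; truth is weakly best in each.)
In every case the truthful report is at least as good as any alternative, so it is a dominant strategy.

Yes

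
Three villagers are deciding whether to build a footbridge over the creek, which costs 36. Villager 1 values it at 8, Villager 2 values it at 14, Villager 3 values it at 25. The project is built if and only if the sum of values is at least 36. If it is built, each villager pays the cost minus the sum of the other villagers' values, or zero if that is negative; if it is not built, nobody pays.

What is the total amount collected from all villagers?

17

Total value 47 ≥ cost 36, so it is built.
Villager 1: others sum to 39; max(0, 36 - 39) = 0.
Villager 2: others sum to 33; max(0, 36 - 33) = 3.
Villager 3: others sum to 22; max(0, 36 - 22) = 14.
Total collected = 0 + 3 + 14 = 17.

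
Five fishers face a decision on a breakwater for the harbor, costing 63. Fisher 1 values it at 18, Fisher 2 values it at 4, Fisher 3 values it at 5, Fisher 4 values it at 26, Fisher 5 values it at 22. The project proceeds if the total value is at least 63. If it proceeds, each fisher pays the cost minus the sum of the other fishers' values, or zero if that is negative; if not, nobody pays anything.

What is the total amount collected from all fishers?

30

Total value 75 ≥ cost 63, so it is built.
Fisher 1: others sum to 57; max(0, 63 - 57) = 6.
Fisher 2: others sum to 71; max(0, 63 - 71) = 0.
Fisher 3: others sum to 70; max(0, 63 - 70) = 0.
Fisher 4: others sum to 49; max(0, 63 - 49) = 14.
Fisher 5: others sum to 53; max(0, 63 - 53) = 10.
Total collected = 6 + 0 + 0 + 14 + 10 = 30.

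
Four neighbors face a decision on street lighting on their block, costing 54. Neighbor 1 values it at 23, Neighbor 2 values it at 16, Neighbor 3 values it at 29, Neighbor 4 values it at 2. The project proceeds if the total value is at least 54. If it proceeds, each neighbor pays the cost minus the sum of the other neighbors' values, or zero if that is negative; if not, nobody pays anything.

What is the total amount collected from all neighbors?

20

Total value 70 ≥ cost 54, so it is built.
Neighbor 1: others sum to 47; max(0, 54 - 47) = 7.
Neighbor 2: others sum to 54; max(0, 54 - 54) = 0.
Neighbor 3: others sum to 41; max(0, 54 - 41) = 13.
Neighbor 4: others sum to 68; max(0, 54 - 68) = 0.
Total collected = 7 + 0 + 13 + 0 = 20.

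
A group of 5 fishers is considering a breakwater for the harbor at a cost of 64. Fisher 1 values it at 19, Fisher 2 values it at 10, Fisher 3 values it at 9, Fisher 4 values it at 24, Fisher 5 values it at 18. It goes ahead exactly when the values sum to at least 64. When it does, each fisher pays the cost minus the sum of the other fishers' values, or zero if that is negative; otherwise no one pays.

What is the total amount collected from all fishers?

Total value 80 ≥ cost 64, so it is built.
Fisher 1: others sum to 61; max(0, 64 - 61) = 3.
Fisher 2: others sum to 70; max(0, 64 - 70) = 0.
Fisher 3: others sum to 71; max(0, 64 - 71) = 0.
Fisher 4: others sum to 56; max(0, 64 - 56) = 8.
Fisher 5: others sum to 62; max(0, 64 - 62) = 2.
Total collected = 3 + 0 + 0 + 8 + 2 = 13.

13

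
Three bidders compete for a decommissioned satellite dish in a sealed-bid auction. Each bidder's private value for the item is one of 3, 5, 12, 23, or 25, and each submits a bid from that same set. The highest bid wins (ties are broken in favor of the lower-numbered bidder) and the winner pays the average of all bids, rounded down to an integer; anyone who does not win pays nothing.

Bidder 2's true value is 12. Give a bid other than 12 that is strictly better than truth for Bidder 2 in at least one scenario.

5

Suppose Bidder 1 bids 3 and Bidder 3 bids 3.
Bid 12: wins, pays 6, utility 12 - 6 = 6.
Bid 5: wins, pays 3, utility 12 - 3 = 9.
So bidding 5 beats truth here (9 > 6).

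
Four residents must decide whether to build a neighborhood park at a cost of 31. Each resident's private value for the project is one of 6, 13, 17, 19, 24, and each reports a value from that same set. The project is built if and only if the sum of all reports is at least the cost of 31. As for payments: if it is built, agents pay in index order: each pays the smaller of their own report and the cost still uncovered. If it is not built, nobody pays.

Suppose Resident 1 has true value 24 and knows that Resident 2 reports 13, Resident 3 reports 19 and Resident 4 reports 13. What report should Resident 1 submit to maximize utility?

Report 6: project built, pays 6, utility 24 - 6 = 18.
Report 13: project built, pays 13, utility 24 - 13 = 11.
Report 17: project built, pays 17, utility 24 - 17 = 7.
Report 19: project built, pays 19, utility 24 - 19 = 5.
Report 24: project built, pays 24, utility 24 - 24 = 0.
The best choice is 6 with utility 18.

6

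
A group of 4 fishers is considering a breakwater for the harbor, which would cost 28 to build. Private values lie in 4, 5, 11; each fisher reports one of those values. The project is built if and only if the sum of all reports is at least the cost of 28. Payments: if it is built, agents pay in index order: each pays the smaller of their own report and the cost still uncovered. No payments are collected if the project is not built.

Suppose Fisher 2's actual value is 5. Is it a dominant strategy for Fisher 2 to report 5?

No

Consider the case where Fisher 1 reports 4, Fisher 3 reports 11 and Fisher 4 reports 11.
Truthful report 5: project built, pays 5, utility 5 - 5 = 0.
Report 4 instead: project built, pays 4, utility 5 - 4 = 1.
Since 1 > 0, reporting 4 is strictly better here, so truthful reporting is not dominant.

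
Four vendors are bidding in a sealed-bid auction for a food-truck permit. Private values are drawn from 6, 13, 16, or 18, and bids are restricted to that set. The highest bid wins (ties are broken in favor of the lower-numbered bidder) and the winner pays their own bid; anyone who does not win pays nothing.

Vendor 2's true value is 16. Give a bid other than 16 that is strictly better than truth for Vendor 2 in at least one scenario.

Suppose Vendor 1 bids 6, Vendor 3 bids 6 and Vendor 4 bids 6.
Bid 16: wins, pays 16, utility 16 - 16 = 0.
Bid 13: wins, pays 13, utility 16 - 13 = 3.
So bidding 13 beats truth here (3 > 0).

13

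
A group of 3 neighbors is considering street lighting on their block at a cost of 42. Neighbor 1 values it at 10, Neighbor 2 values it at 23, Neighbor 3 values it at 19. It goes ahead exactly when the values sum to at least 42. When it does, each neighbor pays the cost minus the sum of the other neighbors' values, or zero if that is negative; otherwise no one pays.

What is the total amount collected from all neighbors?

22

Total value 52 ≥ cost 42, so it is built.
Neighbor 1: others sum to 42; max(0, 42 - 42) = 0.
Neighbor 2: others sum to 29; max(0, 42 - 29) = 13.
Neighbor 3: others sum to 33; max(0, 42 - 33) = 9.
Total collected = 0 + 13 + 9 = 22.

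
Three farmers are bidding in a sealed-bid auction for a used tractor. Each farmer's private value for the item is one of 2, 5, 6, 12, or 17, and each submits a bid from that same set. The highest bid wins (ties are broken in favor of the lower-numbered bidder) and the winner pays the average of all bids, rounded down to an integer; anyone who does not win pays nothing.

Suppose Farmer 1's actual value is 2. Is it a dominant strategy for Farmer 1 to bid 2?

Check each profile of the others' bids and compare truth against every alternative bid.
Others bid (5, 5): truth gives 0, best alternative gives -3.
Others bid (2, 5): truth gives 0, best alternative gives -2.
Others bid (5, 2): truth gives 0, best alternative gives -2.
Others bid (2, 2): truth gives 0, best alternative gives -1.
Others bid (2, 6): truth gives 0, best alternative gives 0.
Others bid (2, 12): truth gives 0, best alternative gives 0.
(Remaining 19 profiles checked similarly; truth is weakly best in each.)
In every case the truthful bid is at least as good as any alternative, so it is a dominant strategy.

Yes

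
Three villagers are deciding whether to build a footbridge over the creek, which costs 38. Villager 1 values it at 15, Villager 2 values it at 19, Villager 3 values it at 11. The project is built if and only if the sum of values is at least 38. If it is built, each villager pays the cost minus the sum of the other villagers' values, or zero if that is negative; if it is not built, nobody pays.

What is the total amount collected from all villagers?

Total value 45 ≥ cost 38, so it is built.
Villager 1: others sum to 30; max(0, 38 - 30) = 8.
Villager 2: others sum to 26; max(0, 38 - 26) = 12.
Villager 3: others sum to 34; max(0, 38 - 34) = 4.
Total collected = 8 + 12 + 4 = 24.

24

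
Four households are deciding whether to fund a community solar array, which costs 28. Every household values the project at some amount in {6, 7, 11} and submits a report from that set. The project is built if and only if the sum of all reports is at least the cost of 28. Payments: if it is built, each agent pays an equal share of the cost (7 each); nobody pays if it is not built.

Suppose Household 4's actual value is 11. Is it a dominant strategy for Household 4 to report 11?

Check each profile of the others' reports and compare truth against every alternative report.
Others report (6, 6, 6): truth gives 4, best alternative gives 0.
Others report (6, 6, 7): truth gives 4, best alternative gives 0.
Others report (6, 7, 6): truth gives 4, best alternative gives 0.
Others report (6, 7, 7): truth gives 4, best alternative gives 0.
Others report (7, 6, 6): truth gives 4, best alternative gives 0.
Others report (7, 6, 7): truth gives 4, best alternative gives 0.
(Remaining 21 profiles checked similarly; truth is weakly best in each.)
In every case the truthful report is at least as good as any alternative, so it is a dominant strategy.

Yes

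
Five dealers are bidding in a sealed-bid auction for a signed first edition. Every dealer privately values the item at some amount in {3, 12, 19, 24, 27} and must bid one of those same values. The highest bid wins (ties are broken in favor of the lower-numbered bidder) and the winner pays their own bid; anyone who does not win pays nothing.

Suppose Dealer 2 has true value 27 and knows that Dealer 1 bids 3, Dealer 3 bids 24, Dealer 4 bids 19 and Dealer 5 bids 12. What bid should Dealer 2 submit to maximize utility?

Bid 3: loses, pays 0, utility 0.
Bid 12: loses, pays 0, utility 0.
Bid 19: loses, pays 0, utility 0.
Bid 24: wins, pays 24, utility 27 - 24 = 3.
Bid 27: wins, pays 27, utility 27 - 27 = 0.
The best choice is 24 with utility 3.

24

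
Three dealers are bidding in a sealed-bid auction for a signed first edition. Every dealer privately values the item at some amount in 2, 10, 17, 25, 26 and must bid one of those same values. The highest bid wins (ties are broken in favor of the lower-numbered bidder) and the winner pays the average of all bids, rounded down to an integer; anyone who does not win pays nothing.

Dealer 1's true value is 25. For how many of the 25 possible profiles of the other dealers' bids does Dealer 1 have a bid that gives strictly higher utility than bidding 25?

15

Others bid (2, 2): truth gives 16; bid 2 gives 23 > 16. Violating.
Others bid (2, 10): truth gives 13; bid 10 gives 18 > 13. Violating.
Others bid (2, 17): truth gives 11; bid 17 gives 13 > 11. Violating.
Others bid (2, 26): truth gives 0; bid 26 gives 7 > 0. Violating.
Others bid (2, 25): truth gives 8; no alternative beats it.
Others bid (10, 25): truth gives 5; no alternative beats it.
(Checking all 25 profiles: 15 have a profitable deviation, 10 do not.)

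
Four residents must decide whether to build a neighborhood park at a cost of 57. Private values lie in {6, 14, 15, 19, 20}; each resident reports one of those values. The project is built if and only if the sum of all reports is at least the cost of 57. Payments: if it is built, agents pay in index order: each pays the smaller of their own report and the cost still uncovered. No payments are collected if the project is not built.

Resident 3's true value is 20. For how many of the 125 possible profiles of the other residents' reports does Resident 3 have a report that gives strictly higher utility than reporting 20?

Others report (6, 14, 19): truth gives 0; report 19 gives 1 > 0. Violating.
Others report (6, 14, 20): truth gives 0; report 19 gives 1 > 0. Violating.
Others report (6, 15, 19): truth gives 0; report 19 gives 1 > 0. Violating.
Others report (6, 15, 20): truth gives 0; report 19 gives 1 > 0. Violating.
Others report (6, 6, 6): truth gives 0; no alternative beats it.
Others report (6, 6, 14): truth gives 0; no alternative beats it.
(Checking all 125 profiles: 100 have a profitable deviation, 25 do not.)

100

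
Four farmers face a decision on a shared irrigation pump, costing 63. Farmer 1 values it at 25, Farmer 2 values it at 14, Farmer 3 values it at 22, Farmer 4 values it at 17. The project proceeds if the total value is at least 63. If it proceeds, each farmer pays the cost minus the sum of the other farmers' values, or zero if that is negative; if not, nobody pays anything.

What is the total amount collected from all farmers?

Total value 78 ≥ cost 63, so it is built.
Farmer 1: others sum to 53; max(0, 63 - 53) = 10.
Farmer 2: others sum to 64; max(0, 63 - 64) = 0.
Farmer 3: others sum to 56; max(0, 63 - 56) = 7.
Farmer 4: others sum to 61; max(0, 63 - 61) = 2.
Total collected = 10 + 0 + 7 + 2 = 19.

19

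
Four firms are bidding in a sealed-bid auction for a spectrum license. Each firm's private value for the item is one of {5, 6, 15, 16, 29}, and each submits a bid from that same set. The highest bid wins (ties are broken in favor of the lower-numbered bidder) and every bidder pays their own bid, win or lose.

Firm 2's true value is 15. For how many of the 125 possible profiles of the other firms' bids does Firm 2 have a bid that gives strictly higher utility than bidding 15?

Others bid (5, 5, 5): truth gives 0; bid 6 gives 9 > 0. Violating.
Others bid (5, 5, 6): truth gives 0; bid 6 gives 9 > 0. Violating.
Others bid (5, 5, 16): truth gives -15; bid 16 gives -1 > -15. Violating.
Others bid (5, 5, 29): truth gives -15; bid 5 gives -5 > -15. Violating.
Others bid (5, 5, 15): truth gives 0; no alternative beats it.
Others bid (5, 6, 15): truth gives 0; no alternative beats it.
(Checking all 125 profiles: 111 have a profitable deviation, 14 do not.)

111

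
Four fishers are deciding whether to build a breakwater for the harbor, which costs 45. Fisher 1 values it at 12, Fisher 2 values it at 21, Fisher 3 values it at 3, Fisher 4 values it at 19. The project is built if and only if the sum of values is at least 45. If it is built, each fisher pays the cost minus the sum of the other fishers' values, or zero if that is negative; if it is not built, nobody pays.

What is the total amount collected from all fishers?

Total value 55 ≥ cost 45, so it is built.
Fisher 1: others sum to 43; max(0, 45 - 43) = 2.
Fisher 2: others sum to 34; max(0, 45 - 34) = 11.
Fisher 3: others sum to 52; max(0, 45 - 52) = 0.
Fisher 4: others sum to 36; max(0, 45 - 36) = 9.
Total collected = 2 + 11 + 0 + 9 = 22.

22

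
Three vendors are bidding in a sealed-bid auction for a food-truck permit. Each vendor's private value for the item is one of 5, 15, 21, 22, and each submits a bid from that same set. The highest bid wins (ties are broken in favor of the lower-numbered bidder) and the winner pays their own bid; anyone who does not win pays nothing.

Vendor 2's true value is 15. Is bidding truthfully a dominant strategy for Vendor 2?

Yes

Check each profile of the others' bids and compare truth against every alternative bid.
Others bid (5, 5): truth gives 0, best alternative gives 0.
Others bid (5, 15): truth gives 0, best alternative gives 0.
Others bid (5, 21): truth gives 0, best alternative gives 0.
Others bid (5, 22): truth gives 0, best alternative gives 0.
Others bid (15, 5): truth gives 0, best alternative gives 0.
Others bid (15, 15): truth gives 0, best alternative gives 0.
(Remaining 10 profiles checked similarly; truth is weakly best in each.)
In every case the truthful bid is at least as good as any alternative, so it is a dominant strategy.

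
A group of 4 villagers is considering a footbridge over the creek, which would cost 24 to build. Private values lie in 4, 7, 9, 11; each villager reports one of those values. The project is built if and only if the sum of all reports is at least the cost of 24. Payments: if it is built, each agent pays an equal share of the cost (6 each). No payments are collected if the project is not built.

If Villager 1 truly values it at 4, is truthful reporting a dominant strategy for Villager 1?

Yes

Check each profile of the others' reports and compare truth against every alternative report.
Others report (4, 4, 9): truth gives 0, best alternative gives -2.
Others report (4, 4, 11): truth gives 0, best alternative gives -2.
Others report (4, 7, 7): truth gives 0, best alternative gives -2.
Others report (4, 9, 4): truth gives 0, best alternative gives -2.
Others report (4, 11, 4): truth gives 0, best alternative gives -2.
Others report (7, 4, 7): truth gives 0, best alternative gives -2.
(Remaining 58 profiles checked similarly; truth is weakly best in each.)
In every case the truthful report is at least as good as any alternative, so it is a dominant strategy.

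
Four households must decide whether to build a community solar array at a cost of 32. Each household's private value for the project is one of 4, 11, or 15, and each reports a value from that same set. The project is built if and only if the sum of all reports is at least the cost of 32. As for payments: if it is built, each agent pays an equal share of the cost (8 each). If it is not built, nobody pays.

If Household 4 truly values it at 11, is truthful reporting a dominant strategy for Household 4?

No

Consider the case where Household 1 reports 4, Household 2 reports 4 and Household 3 reports 11.
Truthful report 11: project not built, utility 0.
Report 15 instead: project built, pays 8, utility 11 - 8 = 3.
Since 3 > 0, reporting 15 is strictly better here, so truthful reporting is not dominant.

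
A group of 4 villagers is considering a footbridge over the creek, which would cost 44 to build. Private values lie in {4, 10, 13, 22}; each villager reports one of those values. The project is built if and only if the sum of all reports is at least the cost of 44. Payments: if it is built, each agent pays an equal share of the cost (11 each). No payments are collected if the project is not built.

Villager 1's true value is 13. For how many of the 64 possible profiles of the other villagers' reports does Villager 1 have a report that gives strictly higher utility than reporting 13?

Others report (4, 4, 22): truth gives 0; report 22 gives 2 > 0. Violating.
Others report (4, 10, 10): truth gives 0; report 22 gives 2 > 0. Violating.
Others report (4, 10, 13): truth gives 0; report 22 gives 2 > 0. Violating.
Others report (4, 13, 10): truth gives 0; report 22 gives 2 > 0. Violating.
Others report (4, 4, 4): truth gives 0; no alternative beats it.
Others report (4, 4, 10): truth gives 0; no alternative beats it.
(Checking all 64 profiles: 16 have a profitable deviation, 48 do not.)

16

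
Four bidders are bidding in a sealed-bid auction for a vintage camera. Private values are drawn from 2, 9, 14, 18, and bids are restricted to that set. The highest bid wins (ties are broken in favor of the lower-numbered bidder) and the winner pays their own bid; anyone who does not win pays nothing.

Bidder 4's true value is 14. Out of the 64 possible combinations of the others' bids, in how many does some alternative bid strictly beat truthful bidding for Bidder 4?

Others bid (2, 2, 2): truth gives 0; bid 9 gives 5 > 0. Violating.
Others bid (2, 2, 9): truth gives 0; no alternative beats it.
Others bid (2, 2, 14): truth gives 0; no alternative beats it.
(Checking all 64 profiles: 1 has a profitable deviation, 63 do not.)

1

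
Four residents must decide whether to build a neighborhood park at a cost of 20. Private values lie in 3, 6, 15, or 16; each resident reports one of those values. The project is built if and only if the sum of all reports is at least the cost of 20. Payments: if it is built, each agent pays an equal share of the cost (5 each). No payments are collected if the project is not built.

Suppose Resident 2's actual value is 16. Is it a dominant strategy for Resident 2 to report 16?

Check each profile of the others' reports and compare truth against every alternative report.
Others report (3, 3, 3): truth gives 11, best alternative gives 11.
Others report (3, 3, 6): truth gives 11, best alternative gives 11.
Others report (3, 3, 15): truth gives 11, best alternative gives 11.
Others report (3, 3, 16): truth gives 11, best alternative gives 11.
Others report (3, 6, 3): truth gives 11, best alternative gives 11.
Others report (3, 6, 6): truth gives 11, best alternative gives 11.
(Remaining 58 profiles checked similarly; truth is weakly best in each.)
In every case the truthful report is at least as good as any alternative, so it is a dominant strategy.

Yes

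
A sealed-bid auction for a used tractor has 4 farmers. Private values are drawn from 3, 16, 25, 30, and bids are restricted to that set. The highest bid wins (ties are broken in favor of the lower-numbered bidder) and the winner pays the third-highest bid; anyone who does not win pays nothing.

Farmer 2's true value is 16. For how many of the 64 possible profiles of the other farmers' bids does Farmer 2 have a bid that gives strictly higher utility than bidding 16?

Others bid (3, 3, 25): truth gives 0; bid 25 gives 13 > 0. Violating.
Others bid (3, 3, 30): truth gives 0; bid 30 gives 13 > 0. Violating.
Others bid (3, 25, 3): truth gives 0; bid 25 gives 13 > 0. Violating.
Others bid (3, 30, 3): truth gives 0; bid 30 gives 13 > 0. Violating.
Others bid (3, 3, 3): truth gives 13; no alternative beats it.
Others bid (3, 3, 16): truth gives 13; no alternative beats it.
(Checking all 64 profiles: 6 have a profitable deviation, 58 do not.)

6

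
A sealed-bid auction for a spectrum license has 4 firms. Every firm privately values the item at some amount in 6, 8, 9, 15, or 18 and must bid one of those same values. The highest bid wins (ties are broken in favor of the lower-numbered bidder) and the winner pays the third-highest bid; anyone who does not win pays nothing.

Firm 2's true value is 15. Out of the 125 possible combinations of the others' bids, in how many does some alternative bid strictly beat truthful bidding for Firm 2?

27

Others bid (6, 6, 18): truth gives 0; bid 18 gives 9 > 0. Violating.
Others bid (6, 8, 18): truth gives 0; bid 18 gives 7 > 0. Violating.
Others bid (6, 9, 18): truth gives 0; bid 18 gives 6 > 0. Violating.
Others bid (6, 18, 6): truth gives 0; bid 18 gives 9 > 0. Violating.
Others bid (6, 6, 6): truth gives 9; no alternative beats it.
Others bid (6, 6, 8): truth gives 9; no alternative beats it.
(Checking all 125 profiles: 27 have a profitable deviation, 98 do not.)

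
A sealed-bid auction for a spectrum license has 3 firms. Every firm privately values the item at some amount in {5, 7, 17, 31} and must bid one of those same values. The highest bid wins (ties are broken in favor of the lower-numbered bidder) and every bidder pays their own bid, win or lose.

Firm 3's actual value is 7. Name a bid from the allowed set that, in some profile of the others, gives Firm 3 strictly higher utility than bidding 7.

5

Suppose Firm 1 bids 5 and Firm 2 bids 7.
Bid 7: loses but pays 7, utility -7.
Bid 5: loses but pays 5, utility -5.
So bidding 5 beats truth here (-5 > -7).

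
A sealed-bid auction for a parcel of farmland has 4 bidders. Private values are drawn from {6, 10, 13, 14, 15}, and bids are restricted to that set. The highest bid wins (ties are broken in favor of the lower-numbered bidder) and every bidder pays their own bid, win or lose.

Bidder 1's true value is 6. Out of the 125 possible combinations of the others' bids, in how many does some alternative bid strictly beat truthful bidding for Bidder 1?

Others bid (6, 6, 10): truth gives -6; bid 10 gives -4 > -6. Violating.
Others bid (6, 10, 6): truth gives -6; bid 10 gives -4 > -6. Violating.
Others bid (6, 10, 10): truth gives -6; bid 10 gives -4 > -6. Violating.
Others bid (10, 6, 6): truth gives -6; bid 10 gives -4 > -6. Violating.
Others bid (6, 6, 6): truth gives 0; no alternative beats it.
Others bid (6, 6, 13): truth gives -6; no alternative beats it.
(Checking all 125 profiles: 7 have a profitable deviation, 118 do not.)

7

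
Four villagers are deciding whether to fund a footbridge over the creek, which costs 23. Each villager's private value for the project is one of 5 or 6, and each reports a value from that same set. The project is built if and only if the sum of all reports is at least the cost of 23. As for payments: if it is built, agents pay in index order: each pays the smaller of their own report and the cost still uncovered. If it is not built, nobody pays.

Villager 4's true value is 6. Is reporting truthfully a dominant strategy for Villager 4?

Yes

Check each profile of the others' reports and compare truth against every alternative report.
Others report (6, 6, 6): truth gives 1, best alternative gives 1.
Others report (5, 5, 5): truth gives 0, best alternative gives 0.
Others report (5, 5, 6): truth gives 0, best alternative gives 0.
Others report (5, 6, 5): truth gives 0, best alternative gives 0.
Others report (5, 6, 6): truth gives 0, best alternative gives 0.
Others report (6, 5, 5): truth gives 0, best alternative gives 0.
(Remaining 2 profiles checked similarly; truth is weakly best in each.)
In every case the truthful report is at least as good as any alternative, so it is a dominant strategy.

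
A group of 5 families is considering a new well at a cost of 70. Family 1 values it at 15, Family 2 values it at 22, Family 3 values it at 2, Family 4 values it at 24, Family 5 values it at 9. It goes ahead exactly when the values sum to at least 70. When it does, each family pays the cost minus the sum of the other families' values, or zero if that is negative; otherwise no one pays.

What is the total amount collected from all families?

Total value 72 ≥ cost 70, so it is built.
Family 1: others sum to 57; max(0, 70 - 57) = 13.
Family 2: others sum to 50; max(0, 70 - 50) = 20.
Family 3: others sum to 70; max(0, 70 - 70) = 0.
Family 4: others sum to 48; max(0, 70 - 48) = 22.
Family 5: others sum to 63; max(0, 70 - 63) = 7.
Total collected = 13 + 20 + 0 + 22 + 7 = 62.

62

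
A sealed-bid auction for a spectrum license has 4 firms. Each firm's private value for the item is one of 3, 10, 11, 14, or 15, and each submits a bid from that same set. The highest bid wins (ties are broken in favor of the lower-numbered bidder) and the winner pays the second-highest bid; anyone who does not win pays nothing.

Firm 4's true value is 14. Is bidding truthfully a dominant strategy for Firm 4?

Yes

Check each profile of the others' bids and compare truth against every alternative bid.
Others bid (3, 3, 3): truth gives 11, best alternative gives 11.
Others bid (3, 3, 10): truth gives 4, best alternative gives 4.
Others bid (3, 10, 3): truth gives 4, best alternative gives 4.
Others bid (3, 10, 10): truth gives 4, best alternative gives 4.
Others bid (10, 3, 3): truth gives 4, best alternative gives 4.
Others bid (10, 3, 10): truth gives 4, best alternative gives 4.
(Remaining 119 profiles checked similarly; truth is weakly best in each.)
In every case the truthful bid is at least as good as any alternative, so it is a dominant strategy.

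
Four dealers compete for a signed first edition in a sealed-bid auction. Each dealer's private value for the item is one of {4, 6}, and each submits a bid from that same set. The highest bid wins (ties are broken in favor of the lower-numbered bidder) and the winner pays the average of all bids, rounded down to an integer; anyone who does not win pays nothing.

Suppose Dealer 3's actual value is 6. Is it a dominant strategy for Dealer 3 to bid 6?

Check each profile of the others' bids and compare truth against every alternative bid.
Others bid (4, 4, 4): truth gives 2, best alternative gives 0.
Others bid (4, 4, 6): truth gives 1, best alternative gives 0.
Others bid (4, 6, 4): truth gives 0, best alternative gives 0.
Others bid (4, 6, 6): truth gives 0, best alternative gives 0.
Others bid (6, 4, 4): truth gives 0, best alternative gives 0.
Others bid (6, 4, 6): truth gives 0, best alternative gives 0.
(Remaining 2 profiles checked similarly; truth is weakly best in each.)
In every case the truthful bid is at least as good as any alternative, so it is a dominant strategy.

Yes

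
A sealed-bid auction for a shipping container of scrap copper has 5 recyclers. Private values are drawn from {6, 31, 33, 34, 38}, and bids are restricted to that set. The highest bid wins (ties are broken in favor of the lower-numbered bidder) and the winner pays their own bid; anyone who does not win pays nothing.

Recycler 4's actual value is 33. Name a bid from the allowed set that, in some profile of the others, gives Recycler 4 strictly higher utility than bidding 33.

31

Suppose Recycler 1 bids 6, Recycler 2 bids 6, Recycler 3 bids 6 and Recycler 5 bids 6.
Bid 33: wins, pays 33, utility 33 - 33 = 0.
Bid 31: wins, pays 31, utility 33 - 31 = 2.
So bidding 31 beats truth here (2 > 0).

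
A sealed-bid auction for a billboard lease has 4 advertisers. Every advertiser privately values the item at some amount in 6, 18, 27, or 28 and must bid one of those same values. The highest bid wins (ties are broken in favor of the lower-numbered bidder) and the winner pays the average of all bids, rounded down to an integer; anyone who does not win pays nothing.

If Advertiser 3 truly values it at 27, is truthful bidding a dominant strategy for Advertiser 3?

Consider the case where Advertiser 1 bids 6, Advertiser 2 bids 6 and Advertiser 4 bids 6.
Truthful bid 27: wins, pays 11, utility 27 - 11 = 16.
Bid 18 instead: wins, pays 9, utility 27 - 9 = 18.
Since 18 > 16, bidding 18 is strictly better here, so truthful bidding is not dominant.

No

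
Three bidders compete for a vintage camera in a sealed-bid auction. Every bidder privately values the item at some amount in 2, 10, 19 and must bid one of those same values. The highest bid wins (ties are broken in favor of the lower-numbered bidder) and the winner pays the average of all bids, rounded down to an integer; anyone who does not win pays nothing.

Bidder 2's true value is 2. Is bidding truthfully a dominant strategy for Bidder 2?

Yes

Check each profile of the others' bids and compare truth against every alternative bid.
Others bid (2, 10): truth gives 0, best alternative gives -5.
Others bid (2, 2): truth gives 0, best alternative gives -2.
Others bid (2, 19): truth gives 0, best alternative gives 0.
Others bid (10, 2): truth gives 0, best alternative gives 0.
Others bid (10, 10): truth gives 0, best alternative gives 0.
Others bid (10, 19): truth gives 0, best alternative gives 0.
(Remaining 3 profiles checked similarly; truth is weakly best in each.)
In every case the truthful bid is at least as good as any alternative, so it is a dominant strategy.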